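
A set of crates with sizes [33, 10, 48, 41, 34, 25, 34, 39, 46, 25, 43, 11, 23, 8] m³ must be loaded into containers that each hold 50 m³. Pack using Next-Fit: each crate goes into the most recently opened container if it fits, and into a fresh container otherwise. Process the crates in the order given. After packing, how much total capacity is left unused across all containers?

container 1: place 33 m³, 17 m³ left
container 1: place 10 m³, 7 m³ left
container 2: place 48 m³, 2 m³ left
container 3: place 41 m³, 9 m³ left
container 4: place 34 m³, 16 m³ left
container 5: place 25 m³, 25 m³ left
container 6: place 34 m³, 16 m³ left
container 7: place 39 m³, 11 m³ left
container 8: place 46 m³, 4 m³ left
container 9: place 25 m³, 25 m³ left
container 10: place 43 m³, 7 m³ left
container 11: place 11 m³, 39 m³ left
container 11: place 23 m³, 16 m³ left
container 11: place 8 m³, 8 m³ left
11 containers × 50 m³ = 550 m³; used 420 m³; unused 130 m³.

130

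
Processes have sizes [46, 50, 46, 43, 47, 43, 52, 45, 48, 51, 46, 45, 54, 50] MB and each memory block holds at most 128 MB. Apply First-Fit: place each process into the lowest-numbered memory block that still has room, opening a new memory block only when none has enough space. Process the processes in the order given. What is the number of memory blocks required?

7

46 MB → memory block 1 (remaining 82 MB)
50 MB → memory block 1 (remaining 32 MB)
46 MB → memory block 2 (remaining 82 MB)
43 MB → memory block 2 (remaining 39 MB)
47 MB → memory block 3 (remaining 81 MB)
43 MB → memory block 3 (remaining 38 MB)
52 MB → memory block 4 (remaining 76 MB)
45 MB → memory block 4 (remaining 31 MB)
48 MB → memory block 5 (remaining 80 MB)
51 MB → memory block 5 (remaining 29 MB)
46 MB → memory block 6 (remaining 82 MB)
45 MB → memory block 6 (remaining 37 MB)
54 MB → memory block 7 (remaining 74 MB)
50 MB → memory block 7 (remaining 24 MB)
Final memory blocks: [46,50] [46,43] [47,43] [52,45] [48,51] [46,45] [54,50].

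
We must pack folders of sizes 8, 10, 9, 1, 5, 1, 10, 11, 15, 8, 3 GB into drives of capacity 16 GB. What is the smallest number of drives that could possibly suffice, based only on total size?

6

Total size = 8 + 10 + 9 + 1 + 5 + 1 + 10 + 11 + 15 + 8 + 3 = 81 GB.
⌈81 / 16⌉ = 6.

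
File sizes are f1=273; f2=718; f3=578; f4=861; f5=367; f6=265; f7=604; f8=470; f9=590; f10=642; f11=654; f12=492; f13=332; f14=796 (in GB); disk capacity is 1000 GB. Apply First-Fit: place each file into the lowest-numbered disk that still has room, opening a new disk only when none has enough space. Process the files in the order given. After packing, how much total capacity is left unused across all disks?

1358

f1 (273 GB) → disk 1 (remaining 727 GB)
f2 (718 GB) → disk 1 (remaining 9 GB)
f3 (578 GB) → disk 2 (remaining 422 GB)
f4 (861 GB) → disk 3 (remaining 139 GB)
f5 (367 GB) → disk 2 (remaining 55 GB)
f6 (265 GB) → disk 4 (remaining 735 GB)
f7 (604 GB) → disk 4 (remaining 131 GB)
f8 (470 GB) → disk 5 (remaining 530 GB)
f9 (590 GB) → disk 6 (remaining 410 GB)
f10 (642 GB) → disk 7 (remaining 358 GB)
f11 (654 GB) → disk 8 (remaining 346 GB)
f12 (492 GB) → disk 5 (remaining 38 GB)
f13 (332 GB) → disk 6 (remaining 78 GB)
f14 (796 GB) → disk 9 (remaining 204 GB)
9 disks × 1000 GB = 9000 GB; used 7642 GB; unused 1358 GB.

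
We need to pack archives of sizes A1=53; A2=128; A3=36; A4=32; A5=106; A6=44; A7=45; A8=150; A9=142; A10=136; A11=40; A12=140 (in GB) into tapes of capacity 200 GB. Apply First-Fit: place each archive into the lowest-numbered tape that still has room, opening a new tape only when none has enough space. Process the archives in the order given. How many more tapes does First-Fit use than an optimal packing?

First-Fit: [53,128] [36,32,106] [44,45,40] [150] [142] [136] [140] → 7 tapes.
Total size 1052 GB; any packing needs at least ⌈1052/200⌉ = 6 tapes.
An optimal packing achieves that bound: [150,45] [142,53] [140,44] [136,40] [128,36,32] [106] → 6 tapes.
Excess: 7 − 6 = 1.

1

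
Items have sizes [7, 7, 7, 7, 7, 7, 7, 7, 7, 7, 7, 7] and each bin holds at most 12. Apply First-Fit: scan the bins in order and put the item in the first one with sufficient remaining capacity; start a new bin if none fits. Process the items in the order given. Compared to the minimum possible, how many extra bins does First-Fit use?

First-Fit: [7] [7] [7] [7] [7] [7] [7] [7] [7] [7] [7] [7] → 12 bins.
12 items exceed 6 (half the capacity), and no two of those can share a bin, so at least 12 bins are needed.
So 12 is already optimal.

0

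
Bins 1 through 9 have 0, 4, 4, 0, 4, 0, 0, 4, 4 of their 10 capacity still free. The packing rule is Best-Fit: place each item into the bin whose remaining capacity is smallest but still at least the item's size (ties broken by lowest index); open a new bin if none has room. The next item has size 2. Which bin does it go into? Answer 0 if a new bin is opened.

Bins with room: bin 2 (4), bin 3 (4), bin 5 (4), bin 8 (4), bin 9 (4).
Tightest fit is bin 2 with 4 free.

2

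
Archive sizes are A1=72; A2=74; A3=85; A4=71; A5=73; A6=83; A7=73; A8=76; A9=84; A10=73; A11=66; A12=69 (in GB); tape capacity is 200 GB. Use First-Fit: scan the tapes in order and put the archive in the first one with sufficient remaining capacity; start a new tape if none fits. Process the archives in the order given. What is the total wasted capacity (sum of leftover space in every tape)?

301

Put A1 (72 GB) in tape 1; 128 GB remain.
Put A2 (74 GB) in tape 1; 54 GB remain.
Put A3 (85 GB) in tape 2; 115 GB remain.
Put A4 (71 GB) in tape 2; 44 GB remain.
Put A5 (73 GB) in tape 3; 127 GB remain.
Put A6 (83 GB) in tape 3; 44 GB remain.
Put A7 (73 GB) in tape 4; 127 GB remain.
Put A8 (76 GB) in tape 4; 51 GB remain.
Put A9 (84 GB) in tape 5; 116 GB remain.
Put A10 (73 GB) in tape 5; 43 GB remain.
Put A11 (66 GB) in tape 6; 134 GB remain.
Put A12 (69 GB) in tape 6; 65 GB remain.
6 tapes × 200 GB = 1200 GB; used 899 GB; unused 301 GB.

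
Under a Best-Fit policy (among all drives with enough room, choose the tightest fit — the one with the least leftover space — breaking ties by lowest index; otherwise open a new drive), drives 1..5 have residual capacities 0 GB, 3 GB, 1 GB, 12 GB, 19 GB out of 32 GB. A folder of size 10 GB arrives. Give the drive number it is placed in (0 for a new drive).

Drives with room: drive 4 (12 GB), drive 5 (19 GB).
Tightest fit is drive 4 with 12 GB free.

4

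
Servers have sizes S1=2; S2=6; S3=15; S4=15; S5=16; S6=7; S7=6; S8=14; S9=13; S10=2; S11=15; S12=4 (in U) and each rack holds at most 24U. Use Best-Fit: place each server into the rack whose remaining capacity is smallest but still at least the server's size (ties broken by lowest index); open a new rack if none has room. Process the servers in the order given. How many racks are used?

Put S1 (2U) in rack 1; 22U remain.
Put S2 (6U) in rack 1; 16U remain.
Put S3 (15U) in rack 1; 1U remain.
Put S4 (15U) in rack 2; 9U remain.
Put S5 (16U) in rack 3; 8U remain.
Put S6 (7U) in rack 3; 1U remain.
Put S7 (6U) in rack 2; 3U remain.
Put S8 (14U) in rack 4; 10U remain.
Put S9 (13U) in rack 5; 11U remain.
Put S10 (2U) in rack 2; 1U remain.
Put S11 (15U) in rack 6; 9U remain.
Put S12 (4U) in rack 6; 5U remain.
Final racks: [2,6,15] [15,6,2] [16,7] [14] [13] [15,4].

6 racks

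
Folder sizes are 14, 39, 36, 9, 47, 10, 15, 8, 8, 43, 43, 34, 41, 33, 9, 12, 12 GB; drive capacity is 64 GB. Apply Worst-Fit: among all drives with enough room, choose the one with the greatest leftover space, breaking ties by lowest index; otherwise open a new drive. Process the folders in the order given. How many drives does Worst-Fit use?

14 GB → drive 1 (remaining 50 GB)
39 GB → drive 1 (remaining 11 GB)
36 GB → drive 2 (remaining 28 GB)
9 GB → drive 2 (remaining 19 GB)
47 GB → drive 3 (remaining 17 GB)
10 GB → drive 2 (remaining 9 GB)
15 GB → drive 3 (remaining 2 GB)
8 GB → drive 1 (remaining 3 GB)
8 GB → drive 2 (remaining 1 GB)
43 GB → drive 4 (remaining 21 GB)
43 GB → drive 5 (remaining 21 GB)
34 GB → drive 6 (remaining 30 GB)
41 GB → drive 7 (remaining 23 GB)
33 GB → drive 8 (remaining 31 GB)
9 GB → drive 8 (remaining 22 GB)
12 GB → drive 6 (remaining 18 GB)
12 GB → drive 7 (remaining 11 GB)

8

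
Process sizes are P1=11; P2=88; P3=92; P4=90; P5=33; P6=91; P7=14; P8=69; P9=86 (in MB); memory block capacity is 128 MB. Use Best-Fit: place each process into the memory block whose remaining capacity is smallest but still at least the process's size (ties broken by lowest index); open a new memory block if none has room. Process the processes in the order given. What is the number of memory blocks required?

P1 (11 MB) → memory block 1 (remaining 117 MB)
P2 (88 MB) → memory block 1 (remaining 29 MB)
P3 (92 MB) → memory block 2 (remaining 36 MB)
P4 (90 MB) → memory block 3 (remaining 38 MB)
P5 (33 MB) → memory block 2 (remaining 3 MB)
P6 (91 MB) → memory block 4 (remaining 37 MB)
P7 (14 MB) → memory block 1 (remaining 15 MB)
P8 (69 MB) → memory block 5 (remaining 59 MB)
P9 (86 MB) → memory block 6 (remaining 42 MB)
Final memory blocks: [11,88,14] [92,33] [90] [91] [69] [86].

6 memory blocks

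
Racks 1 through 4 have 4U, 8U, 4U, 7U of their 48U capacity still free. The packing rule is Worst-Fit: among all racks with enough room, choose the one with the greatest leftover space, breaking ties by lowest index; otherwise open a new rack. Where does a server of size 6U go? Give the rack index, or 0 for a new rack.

2

Racks with room: rack 2 (8U), rack 4 (7U).
Most room is rack 2 with 8U free.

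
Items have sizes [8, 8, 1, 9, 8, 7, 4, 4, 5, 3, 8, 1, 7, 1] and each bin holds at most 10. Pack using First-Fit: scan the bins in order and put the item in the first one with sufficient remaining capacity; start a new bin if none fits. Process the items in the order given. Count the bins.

9 bins

bin 1: place 8, 2 left
bin 2: place 8, 2 left
bin 1: place 1, 1 left
bin 3: place 9, 1 left
bin 4: place 8, 2 left
bin 5: place 7, 3 left
bin 6: place 4, 6 left
bin 6: place 4, 2 left
bin 7: place 5, 5 left
bin 5: place 3, 0 left
bin 8: place 8, 2 left
bin 1: place 1, 0 left
bin 9: place 7, 3 left
bin 2: place 1, 1 left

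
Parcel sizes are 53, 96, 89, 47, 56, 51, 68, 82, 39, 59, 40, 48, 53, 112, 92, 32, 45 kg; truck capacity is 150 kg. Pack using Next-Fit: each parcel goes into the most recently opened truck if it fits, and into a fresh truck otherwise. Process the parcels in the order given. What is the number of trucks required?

truck 1: place 53 kg, 97 kg left
truck 1: place 96 kg, 1 kg left
truck 2: place 89 kg, 61 kg left
truck 2: place 47 kg, 14 kg left
truck 3: place 56 kg, 94 kg left
truck 3: place 51 kg, 43 kg left
truck 4: place 68 kg, 82 kg left
truck 4: place 82 kg, 0 kg left
truck 5: place 39 kg, 111 kg left
truck 5: place 59 kg, 52 kg left
truck 5: place 40 kg, 12 kg left
truck 6: place 48 kg, 102 kg left
truck 6: place 53 kg, 49 kg left
truck 7: place 112 kg, 38 kg left
truck 8: place 92 kg, 58 kg left
truck 8: place 32 kg, 26 kg left
truck 9: place 45 kg, 105 kg left
Final trucks: [53,96] [89,47] [56,51] [68,82] [39,59,40] [48,53] [112] [92,32] [45].

9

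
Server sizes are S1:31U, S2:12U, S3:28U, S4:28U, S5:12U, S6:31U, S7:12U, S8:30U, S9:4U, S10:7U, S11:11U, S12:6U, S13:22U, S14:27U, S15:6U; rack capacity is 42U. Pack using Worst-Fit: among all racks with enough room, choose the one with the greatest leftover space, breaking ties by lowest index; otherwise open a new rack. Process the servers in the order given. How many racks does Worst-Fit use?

7

Put S1 (31U) in rack 1; 11U remain.
Put S2 (12U) in rack 2; 30U remain.
Put S3 (28U) in rack 2; 2U remain.
Put S4 (28U) in rack 3; 14U remain.
Put S5 (12U) in rack 3; 2U remain.
Put S6 (31U) in rack 4; 11U remain.
Put S7 (12U) in rack 5; 30U remain.
Put S8 (30U) in rack 5; 0U remain.
Put S9 (4U) in rack 1; 7U remain.
Put S10 (7U) in rack 4; 4U remain.
Put S11 (11U) in rack 6; 31U remain.
Put S12 (6U) in rack 6; 25U remain.
Put S13 (22U) in rack 6; 3U remain.
Put S14 (27U) in rack 7; 15U remain.
Put S15 (6U) in rack 7; 9U remain.
Final racks: [31,4] [12,28] [28,12] [31,7] [12,30] [11,6,22] [27,6].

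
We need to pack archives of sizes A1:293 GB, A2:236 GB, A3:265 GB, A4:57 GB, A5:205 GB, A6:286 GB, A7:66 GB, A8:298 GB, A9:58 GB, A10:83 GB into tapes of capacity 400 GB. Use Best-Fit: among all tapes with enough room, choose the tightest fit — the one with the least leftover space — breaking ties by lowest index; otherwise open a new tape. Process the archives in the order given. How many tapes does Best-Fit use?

6

Put A1 (293 GB) in tape 1; 107 GB remain.
Put A2 (236 GB) in tape 2; 164 GB remain.
Put A3 (265 GB) in tape 3; 135 GB remain.
Put A4 (57 GB) in tape 1; 50 GB remain.
Put A5 (205 GB) in tape 4; 195 GB remain.
Put A6 (286 GB) in tape 5; 114 GB remain.
Put A7 (66 GB) in tape 5; 48 GB remain.
Put A8 (298 GB) in tape 6; 102 GB remain.
Put A9 (58 GB) in tape 6; 44 GB remain.
Put A10 (83 GB) in tape 3; 52 GB remain.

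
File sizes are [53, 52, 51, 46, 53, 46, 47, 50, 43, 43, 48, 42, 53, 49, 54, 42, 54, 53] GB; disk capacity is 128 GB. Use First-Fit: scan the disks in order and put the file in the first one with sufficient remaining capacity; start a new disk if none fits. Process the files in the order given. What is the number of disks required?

disk 1: place 53 GB, 75 GB left
disk 1: place 52 GB, 23 GB left
disk 2: place 51 GB, 77 GB left
disk 2: place 46 GB, 31 GB left
disk 3: place 53 GB, 75 GB left
disk 3: place 46 GB, 29 GB left
disk 4: place 47 GB, 81 GB left
disk 4: place 50 GB, 31 GB left
disk 5: place 43 GB, 85 GB left
disk 5: place 43 GB, 42 GB left
disk 6: place 48 GB, 80 GB left
disk 5: place 42 GB, 0 GB left
disk 6: place 53 GB, 27 GB left
disk 7: place 49 GB, 79 GB left
disk 7: place 54 GB, 25 GB left
disk 8: place 42 GB, 86 GB left
disk 8: place 54 GB, 32 GB left
disk 9: place 53 GB, 75 GB left

9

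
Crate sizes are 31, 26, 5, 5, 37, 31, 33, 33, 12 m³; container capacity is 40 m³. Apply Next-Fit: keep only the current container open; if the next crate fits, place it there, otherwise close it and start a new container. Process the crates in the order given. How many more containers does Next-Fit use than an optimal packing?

Next-Fit: [31] [26,5,5] [37] [31] [33] [33] [12] → 7 containers.
Total size 213 m³; any packing needs at least ⌈213/40⌉ = 6 containers.
An optimal packing achieves that bound: [37] [33,5] [33,5] [31] [31] [26,12] → 6 containers.
Excess: 7 − 6 = 1.

1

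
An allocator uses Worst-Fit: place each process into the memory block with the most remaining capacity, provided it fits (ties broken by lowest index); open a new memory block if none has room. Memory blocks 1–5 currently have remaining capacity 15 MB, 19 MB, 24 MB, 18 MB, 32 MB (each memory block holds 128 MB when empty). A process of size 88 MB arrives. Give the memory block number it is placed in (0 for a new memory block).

No memory block has ≥ 88 MB free, so a new memory block is opened.

0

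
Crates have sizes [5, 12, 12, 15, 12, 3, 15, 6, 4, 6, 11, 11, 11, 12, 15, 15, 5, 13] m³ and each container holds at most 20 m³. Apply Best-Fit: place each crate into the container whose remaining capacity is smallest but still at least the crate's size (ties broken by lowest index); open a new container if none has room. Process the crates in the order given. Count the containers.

12 containers

Put 5 m³ in container 1; 15 m³ remain.
Put 12 m³ in container 1; 3 m³ remain.
Put 12 m³ in container 2; 8 m³ remain.
Put 15 m³ in container 3; 5 m³ remain.
Put 12 m³ in container 4; 8 m³ remain.
Put 3 m³ in container 1; 0 m³ remain.
Put 15 m³ in container 5; 5 m³ remain.
Put 6 m³ in container 2; 2 m³ remain.
Put 4 m³ in container 3; 1 m³ remain.
Put 6 m³ in container 4; 2 m³ remain.
Put 11 m³ in container 6; 9 m³ remain.
Put 11 m³ in container 7; 9 m³ remain.
Put 11 m³ in container 8; 9 m³ remain.
Put 12 m³ in container 9; 8 m³ remain.
Put 15 m³ in container 10; 5 m³ remain.
Put 15 m³ in container 11; 5 m³ remain.
Put 5 m³ in container 5; 0 m³ remain.
Put 13 m³ in container 12; 7 m³ remain.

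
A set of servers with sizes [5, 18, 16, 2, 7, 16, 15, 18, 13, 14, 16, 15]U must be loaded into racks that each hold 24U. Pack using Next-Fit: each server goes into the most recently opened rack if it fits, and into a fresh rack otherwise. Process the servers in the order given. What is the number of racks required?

9 racks

Put 5U in rack 1; 19U remain.
Put 18U in rack 1; 1U remain.
Put 16U in rack 2; 8U remain.
Put 2U in rack 2; 6U remain.
Put 7U in rack 3; 17U remain.
Put 16U in rack 3; 1U remain.
Put 15U in rack 4; 9U remain.
Put 18U in rack 5; 6U remain.
Put 13U in rack 6; 11U remain.
Put 14U in rack 7; 10U remain.
Put 16U in rack 8; 8U remain.
Put 15U in rack 9; 9U remain.
Final racks: [5,18] [16,2] [7,16] [15] [18] [13] [14] [16] [15].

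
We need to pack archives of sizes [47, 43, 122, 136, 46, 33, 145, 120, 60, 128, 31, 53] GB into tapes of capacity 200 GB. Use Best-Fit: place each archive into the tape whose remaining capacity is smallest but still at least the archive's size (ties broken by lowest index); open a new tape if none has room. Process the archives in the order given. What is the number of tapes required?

Put 47 GB in tape 1; 153 GB remain.
Put 43 GB in tape 1; 110 GB remain.
Put 122 GB in tape 2; 78 GB remain.
Put 136 GB in tape 3; 64 GB remain.
Put 46 GB in tape 3; 18 GB remain.
Put 33 GB in tape 2; 45 GB remain.
Put 145 GB in tape 4; 55 GB remain.
Put 120 GB in tape 5; 80 GB remain.
Put 60 GB in tape 5; 20 GB remain.
Put 128 GB in tape 6; 72 GB remain.
Put 31 GB in tape 2; 14 GB remain.
Put 53 GB in tape 4; 2 GB remain.
Final tapes: [47,43] [122,33,31] [136,46] [145,53] [120,60] [128].

6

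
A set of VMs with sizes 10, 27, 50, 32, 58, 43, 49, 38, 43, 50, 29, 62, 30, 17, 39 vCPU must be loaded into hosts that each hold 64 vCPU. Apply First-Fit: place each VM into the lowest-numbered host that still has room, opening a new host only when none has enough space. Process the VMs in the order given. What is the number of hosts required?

Put 10 vCPU in host 1; 54 vCPU remain.
Put 27 vCPU in host 1; 27 vCPU remain.
Put 50 vCPU in host 2; 14 vCPU remain.
Put 32 vCPU in host 3; 32 vCPU remain.
Put 58 vCPU in host 4; 6 vCPU remain.
Put 43 vCPU in host 5; 21 vCPU remain.
Put 49 vCPU in host 6; 15 vCPU remain.
Put 38 vCPU in host 7; 26 vCPU remain.
Put 43 vCPU in host 8; 21 vCPU remain.
Put 50 vCPU in host 9; 14 vCPU remain.
Put 29 vCPU in host 3; 3 vCPU remain.
Put 62 vCPU in host 10; 2 vCPU remain.
Put 30 vCPU in host 11; 34 vCPU remain.
Put 17 vCPU in host 1; 10 vCPU remain.
Put 39 vCPU in host 12; 25 vCPU remain.

12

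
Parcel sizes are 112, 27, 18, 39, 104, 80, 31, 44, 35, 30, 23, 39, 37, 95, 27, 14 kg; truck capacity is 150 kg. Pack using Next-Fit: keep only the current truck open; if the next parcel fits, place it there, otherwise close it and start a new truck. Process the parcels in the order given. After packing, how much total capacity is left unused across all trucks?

truck 1: place 112 kg, 38 kg left
truck 1: place 27 kg, 11 kg left
truck 2: place 18 kg, 132 kg left
truck 2: place 39 kg, 93 kg left
truck 3: place 104 kg, 46 kg left
truck 4: place 80 kg, 70 kg left
truck 4: place 31 kg, 39 kg left
truck 5: place 44 kg, 106 kg left
truck 5: place 35 kg, 71 kg left
truck 5: place 30 kg, 41 kg left
truck 5: place 23 kg, 18 kg left
truck 6: place 39 kg, 111 kg left
truck 6: place 37 kg, 74 kg left
truck 7: place 95 kg, 55 kg left
truck 7: place 27 kg, 28 kg left
truck 7: place 14 kg, 14 kg left
7 trucks × 150 kg = 1050 kg; used 755 kg; unused 295 kg.

295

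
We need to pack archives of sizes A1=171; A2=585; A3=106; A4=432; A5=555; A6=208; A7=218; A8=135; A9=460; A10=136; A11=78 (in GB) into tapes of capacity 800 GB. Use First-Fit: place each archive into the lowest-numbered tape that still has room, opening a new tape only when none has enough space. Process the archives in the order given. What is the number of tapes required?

A1 (171 GB) → tape 1 (remaining 629 GB)
A2 (585 GB) → tape 1 (remaining 44 GB)
A3 (106 GB) → tape 2 (remaining 694 GB)
A4 (432 GB) → tape 2 (remaining 262 GB)
A5 (555 GB) → tape 3 (remaining 245 GB)
A6 (208 GB) → tape 2 (remaining 54 GB)
A7 (218 GB) → tape 3 (remaining 27 GB)
A8 (135 GB) → tape 4 (remaining 665 GB)
A9 (460 GB) → tape 4 (remaining 205 GB)
A10 (136 GB) → tape 4 (remaining 69 GB)
A11 (78 GB) → tape 5 (remaining 722 GB)
Final tapes: [171,585] [106,432,208] [555,218] [135,460,136] [78].

5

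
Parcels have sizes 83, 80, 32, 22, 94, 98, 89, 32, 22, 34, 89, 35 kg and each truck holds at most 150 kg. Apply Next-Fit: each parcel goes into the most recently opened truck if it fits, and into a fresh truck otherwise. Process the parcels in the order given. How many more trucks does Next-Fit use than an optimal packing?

Next-Fit: [83] [80,32,22] [94] [98] [89,32,22] [34,89] [35] → 7 trucks.
6 parcels exceed 75 kg (half the capacity), and no two of those can share a truck, so at least 6 trucks are needed.
An optimal packing achieves that bound: [98,35] [94,34,22] [89,32,22] [89,32] [83] [80] → 6 trucks.
Excess: 7 − 6 = 1.

1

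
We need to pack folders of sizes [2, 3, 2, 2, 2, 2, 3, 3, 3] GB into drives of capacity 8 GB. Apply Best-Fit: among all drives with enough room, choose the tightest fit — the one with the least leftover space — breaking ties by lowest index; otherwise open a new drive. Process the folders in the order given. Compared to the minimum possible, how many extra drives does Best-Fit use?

1

Best-Fit: [2,3,2] [2,2,2] [3,3] [3] → 4 drives.
Total size 22 GB; any packing needs at least ⌈22/8⌉ = 3 drives.
An optimal packing achieves that bound: [3,3,2] [3,3,2] [2,2,2] → 3 drives.
Excess: 4 − 3 = 1.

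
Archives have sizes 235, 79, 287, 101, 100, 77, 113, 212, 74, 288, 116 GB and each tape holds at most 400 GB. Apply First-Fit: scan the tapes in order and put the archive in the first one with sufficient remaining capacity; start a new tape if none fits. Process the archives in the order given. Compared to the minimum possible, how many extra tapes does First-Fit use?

First-Fit: [235,79,77] [287,101] [100,113,74] [212,116] [288] → 5 tapes.
Total size 1682 GB; any packing needs at least ⌈1682/400⌉ = 5 tapes.
So 5 is already optimal.

0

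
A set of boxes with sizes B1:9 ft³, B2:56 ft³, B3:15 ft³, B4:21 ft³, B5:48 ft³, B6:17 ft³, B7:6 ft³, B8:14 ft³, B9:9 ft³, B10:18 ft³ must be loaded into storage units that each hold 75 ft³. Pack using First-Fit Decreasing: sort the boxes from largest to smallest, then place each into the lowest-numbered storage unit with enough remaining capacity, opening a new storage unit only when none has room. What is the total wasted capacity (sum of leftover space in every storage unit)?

12

Sorted descending: 56, 48, 21, 18, 17, 15, 14, 9, 9, 6.
56 ft³ → storage unit 1 (remaining 19 ft³)
48 ft³ → storage unit 2 (remaining 27 ft³)
21 ft³ → storage unit 2 (remaining 6 ft³)
18 ft³ → storage unit 1 (remaining 1 ft³)
17 ft³ → storage unit 3 (remaining 58 ft³)
15 ft³ → storage unit 3 (remaining 43 ft³)
14 ft³ → storage unit 3 (remaining 29 ft³)
9 ft³ → storage unit 3 (remaining 20 ft³)
9 ft³ → storage unit 3 (remaining 11 ft³)
6 ft³ → storage unit 2 (remaining 0 ft³)
3 storage units × 75 ft³ = 225 ft³; used 213 ft³; unused 12 ft³.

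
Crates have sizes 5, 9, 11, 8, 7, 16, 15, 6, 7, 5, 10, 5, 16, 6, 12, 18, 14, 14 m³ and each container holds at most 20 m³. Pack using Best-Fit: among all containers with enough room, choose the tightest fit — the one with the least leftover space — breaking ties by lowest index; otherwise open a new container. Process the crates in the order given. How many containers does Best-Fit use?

container 1: place 5 m³, 15 m³ left
container 1: place 9 m³, 6 m³ left
container 2: place 11 m³, 9 m³ left
container 2: place 8 m³, 1 m³ left
container 3: place 7 m³, 13 m³ left
container 4: place 16 m³, 4 m³ left
container 5: place 15 m³, 5 m³ left
container 1: place 6 m³, 0 m³ left
container 3: place 7 m³, 6 m³ left
container 5: place 5 m³, 0 m³ left
container 6: place 10 m³, 10 m³ left
container 3: place 5 m³, 1 m³ left
container 7: place 16 m³, 4 m³ left
container 6: place 6 m³, 4 m³ left
container 8: place 12 m³, 8 m³ left
container 9: place 18 m³, 2 m³ left
container 10: place 14 m³, 6 m³ left
container 11: place 14 m³, 6 m³ left

11 containers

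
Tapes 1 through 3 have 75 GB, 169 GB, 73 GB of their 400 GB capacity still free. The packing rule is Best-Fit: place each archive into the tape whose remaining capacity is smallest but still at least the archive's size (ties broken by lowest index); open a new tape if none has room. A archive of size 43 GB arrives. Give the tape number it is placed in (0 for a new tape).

Tapes with room: tape 1 (75 GB), tape 2 (169 GB), tape 3 (73 GB).
Tightest fit is tape 3 with 73 GB free.

3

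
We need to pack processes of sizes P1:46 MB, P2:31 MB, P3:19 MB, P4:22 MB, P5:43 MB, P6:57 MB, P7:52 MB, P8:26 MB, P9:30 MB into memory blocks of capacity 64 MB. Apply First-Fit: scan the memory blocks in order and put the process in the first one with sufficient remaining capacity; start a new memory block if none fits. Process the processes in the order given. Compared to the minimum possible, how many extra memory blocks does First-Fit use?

1

First-Fit: [46] [31,19] [22,26] [43] [57] [52] [30] → 7 memory blocks.
Total size 326 MB; any packing needs at least ⌈326/64⌉ = 6 memory blocks.
An optimal packing achieves that bound: [57] [52] [46] [43,19] [31,30] [26,22] → 6 memory blocks.
Excess: 7 − 6 = 1.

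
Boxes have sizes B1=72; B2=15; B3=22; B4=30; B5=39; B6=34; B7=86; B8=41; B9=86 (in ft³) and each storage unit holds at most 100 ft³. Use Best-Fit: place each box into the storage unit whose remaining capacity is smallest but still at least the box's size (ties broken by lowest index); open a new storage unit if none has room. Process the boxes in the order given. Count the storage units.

5

Put B1 (72 ft³) in storage unit 1; 28 ft³ remain.
Put B2 (15 ft³) in storage unit 1; 13 ft³ remain.
Put B3 (22 ft³) in storage unit 2; 78 ft³ remain.
Put B4 (30 ft³) in storage unit 2; 48 ft³ remain.
Put B5 (39 ft³) in storage unit 2; 9 ft³ remain.
Put B6 (34 ft³) in storage unit 3; 66 ft³ remain.
Put B7 (86 ft³) in storage unit 4; 14 ft³ remain.
Put B8 (41 ft³) in storage unit 3; 25 ft³ remain.
Put B9 (86 ft³) in storage unit 5; 14 ft³ remain.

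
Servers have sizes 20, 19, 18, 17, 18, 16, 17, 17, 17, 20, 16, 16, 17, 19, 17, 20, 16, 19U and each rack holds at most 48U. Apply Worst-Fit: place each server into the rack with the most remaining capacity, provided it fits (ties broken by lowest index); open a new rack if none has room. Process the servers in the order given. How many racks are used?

Put 20U in rack 1; 28U remain.
Put 19U in rack 1; 9U remain.
Put 18U in rack 2; 30U remain.
Put 17U in rack 2; 13U remain.
Put 18U in rack 3; 30U remain.
Put 16U in rack 3; 14U remain.
Put 17U in rack 4; 31U remain.
Put 17U in rack 4; 14U remain.
Put 17U in rack 5; 31U remain.
Put 20U in rack 5; 11U remain.
Put 16U in rack 6; 32U remain.
Put 16U in rack 6; 16U remain.
Put 17U in rack 7; 31U remain.
Put 19U in rack 7; 12U remain.
Put 17U in rack 8; 31U remain.
Put 20U in rack 8; 11U remain.
Put 16U in rack 6; 0U remain.
Put 19U in rack 9; 29U remain.

9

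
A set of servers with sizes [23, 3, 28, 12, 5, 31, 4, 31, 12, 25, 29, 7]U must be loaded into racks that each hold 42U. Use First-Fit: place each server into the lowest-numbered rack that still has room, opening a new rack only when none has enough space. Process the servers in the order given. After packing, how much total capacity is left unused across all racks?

Put 23U in rack 1; 19U remain.
Put 3U in rack 1; 16U remain.
Put 28U in rack 2; 14U remain.
Put 12U in rack 1; 4U remain.
Put 5U in rack 2; 9U remain.
Put 31U in rack 3; 11U remain.
Put 4U in rack 1; 0U remain.
Put 31U in rack 4; 11U remain.
Put 12U in rack 5; 30U remain.
Put 25U in rack 5; 5U remain.
Put 29U in rack 6; 13U remain.
Put 7U in rack 2; 2U remain.
6 racks × 42U = 252U; used 210U; unused 42U.

42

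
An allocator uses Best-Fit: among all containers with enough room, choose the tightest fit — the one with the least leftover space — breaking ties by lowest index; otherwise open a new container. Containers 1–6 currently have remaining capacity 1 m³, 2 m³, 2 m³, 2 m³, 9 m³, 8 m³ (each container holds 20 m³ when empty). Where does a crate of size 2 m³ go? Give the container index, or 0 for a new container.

2

Containers with room: container 2 (2 m³), container 3 (2 m³), container 4 (2 m³), container 5 (9 m³), container 6 (8 m³).
Tightest fit is container 2 with 2 m³ free.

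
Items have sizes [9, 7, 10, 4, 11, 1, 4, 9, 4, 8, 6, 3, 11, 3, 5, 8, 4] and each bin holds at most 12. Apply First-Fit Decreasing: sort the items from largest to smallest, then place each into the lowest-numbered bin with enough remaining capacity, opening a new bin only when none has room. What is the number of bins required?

10

Sorted descending: 11, 11, 10, 9, 9, 8, 8, 7, 6, 5, 4, 4, 4, 4, 3, 3, 1.
Put 11 in bin 1; 1 remain.
Put 11 in bin 2; 1 remain.
Put 10 in bin 3; 2 remain.
Put 9 in bin 4; 3 remain.
Put 9 in bin 5; 3 remain.
Put 8 in bin 6; 4 remain.
Put 8 in bin 7; 4 remain.
Put 7 in bin 8; 5 remain.
Put 6 in bin 9; 6 remain.
Put 5 in bin 8; 0 remain.
Put 4 in bin 6; 0 remain.
Put 4 in bin 7; 0 remain.
Put 4 in bin 9; 2 remain.
Put 4 in bin 10; 8 remain.
Put 3 in bin 4; 0 remain.
Put 3 in bin 5; 0 remain.
Put 1 in bin 1; 0 remain.
Final bins: [11,1] [11] [10] [9,3] [9,3] [8,4] [8,4] [7,5] [6,4] [4].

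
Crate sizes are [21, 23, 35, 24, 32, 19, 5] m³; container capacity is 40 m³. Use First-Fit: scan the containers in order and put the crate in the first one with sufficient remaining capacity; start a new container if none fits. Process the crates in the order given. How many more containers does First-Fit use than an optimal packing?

First-Fit: [21,19] [23,5] [35] [24] [32] → 5 containers.
5 crates exceed 20 m³ (half the capacity), and no two of those can share a container, so at least 5 containers are needed.
So 5 is already optimal.

0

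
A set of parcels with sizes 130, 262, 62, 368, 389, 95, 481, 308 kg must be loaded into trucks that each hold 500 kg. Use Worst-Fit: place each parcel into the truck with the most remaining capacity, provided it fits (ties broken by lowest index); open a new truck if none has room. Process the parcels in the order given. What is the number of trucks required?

5 trucks

130 kg → truck 1 (remaining 370 kg)
262 kg → truck 1 (remaining 108 kg)
62 kg → truck 1 (remaining 46 kg)
368 kg → truck 2 (remaining 132 kg)
389 kg → truck 3 (remaining 111 kg)
95 kg → truck 2 (remaining 37 kg)
481 kg → truck 4 (remaining 19 kg)
308 kg → truck 5 (remaining 192 kg)
Final trucks: [130,262,62] [368,95] [389] [481] [308].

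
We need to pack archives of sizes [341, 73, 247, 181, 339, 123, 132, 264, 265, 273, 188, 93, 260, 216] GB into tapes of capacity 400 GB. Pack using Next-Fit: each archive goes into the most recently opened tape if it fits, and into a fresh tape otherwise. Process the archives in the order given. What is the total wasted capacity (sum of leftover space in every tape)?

tape 1: place 341 GB, 59 GB left
tape 2: place 73 GB, 327 GB left
tape 2: place 247 GB, 80 GB left
tape 3: place 181 GB, 219 GB left
tape 4: place 339 GB, 61 GB left
tape 5: place 123 GB, 277 GB left
tape 5: place 132 GB, 145 GB left
tape 6: place 264 GB, 136 GB left
tape 7: place 265 GB, 135 GB left
tape 8: place 273 GB, 127 GB left
tape 9: place 188 GB, 212 GB left
tape 9: place 93 GB, 119 GB left
tape 10: place 260 GB, 140 GB left
tape 11: place 216 GB, 184 GB left
11 tapes × 400 GB = 4400 GB; used 2995 GB; unused 1405 GB.

1405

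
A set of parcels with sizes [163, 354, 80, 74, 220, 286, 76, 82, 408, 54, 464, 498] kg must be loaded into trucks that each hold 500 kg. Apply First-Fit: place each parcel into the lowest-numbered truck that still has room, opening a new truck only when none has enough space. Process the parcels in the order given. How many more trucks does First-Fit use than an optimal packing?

1

First-Fit: [163,80,74,76,82] [354,54] [220] [286] [408] [464] [498] → 7 trucks.
Total size 2759 kg; any packing needs at least ⌈2759/500⌉ = 6 trucks.
An optimal packing achieves that bound: [498] [464] [408,82] [354,80,54] [286,163] [220,76,74] → 6 trucks.
Excess: 7 − 6 = 1.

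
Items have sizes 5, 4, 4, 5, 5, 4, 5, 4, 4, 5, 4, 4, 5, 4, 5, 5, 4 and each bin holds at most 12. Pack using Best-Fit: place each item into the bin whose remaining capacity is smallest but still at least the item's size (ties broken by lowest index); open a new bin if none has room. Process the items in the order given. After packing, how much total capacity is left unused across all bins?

20

bin 1: place 5, 7 left
bin 1: place 4, 3 left
bin 2: place 4, 8 left
bin 2: place 5, 3 left
bin 3: place 5, 7 left
bin 3: place 4, 3 left
bin 4: place 5, 7 left
bin 4: place 4, 3 left
bin 5: place 4, 8 left
bin 5: place 5, 3 left
bin 6: place 4, 8 left
bin 6: place 4, 4 left
bin 7: place 5, 7 left
bin 6: place 4, 0 left
bin 7: place 5, 2 left
bin 8: place 5, 7 left
bin 8: place 4, 3 left
8 bins × 12 = 96; used 76; unused 20.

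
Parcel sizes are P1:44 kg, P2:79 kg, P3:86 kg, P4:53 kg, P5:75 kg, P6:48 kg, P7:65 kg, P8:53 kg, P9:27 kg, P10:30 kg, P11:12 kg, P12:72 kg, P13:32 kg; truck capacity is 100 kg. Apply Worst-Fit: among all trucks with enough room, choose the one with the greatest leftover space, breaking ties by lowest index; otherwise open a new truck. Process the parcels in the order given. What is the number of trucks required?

9 trucks

Put P1 (44 kg) in truck 1; 56 kg remain.
Put P2 (79 kg) in truck 2; 21 kg remain.
Put P3 (86 kg) in truck 3; 14 kg remain.
Put P4 (53 kg) in truck 1; 3 kg remain.
Put P5 (75 kg) in truck 4; 25 kg remain.
Put P6 (48 kg) in truck 5; 52 kg remain.
Put P7 (65 kg) in truck 6; 35 kg remain.
Put P8 (53 kg) in truck 7; 47 kg remain.
Put P9 (27 kg) in truck 5; 25 kg remain.
Put P10 (30 kg) in truck 7; 17 kg remain.
Put P11 (12 kg) in truck 6; 23 kg remain.
Put P12 (72 kg) in truck 8; 28 kg remain.
Put P13 (32 kg) in truck 9; 68 kg remain.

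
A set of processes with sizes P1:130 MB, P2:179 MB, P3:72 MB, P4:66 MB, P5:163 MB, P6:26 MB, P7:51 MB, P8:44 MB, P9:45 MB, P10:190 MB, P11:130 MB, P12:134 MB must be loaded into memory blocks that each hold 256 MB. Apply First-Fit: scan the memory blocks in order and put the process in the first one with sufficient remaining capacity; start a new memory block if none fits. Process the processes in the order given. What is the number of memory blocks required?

memory block 1: place P1 (130 MB), 126 MB left
memory block 2: place P2 (179 MB), 77 MB left
memory block 1: place P3 (72 MB), 54 MB left
memory block 2: place P4 (66 MB), 11 MB left
memory block 3: place P5 (163 MB), 93 MB left
memory block 1: place P6 (26 MB), 28 MB left
memory block 3: place P7 (51 MB), 42 MB left
memory block 4: place P8 (44 MB), 212 MB left
memory block 4: place P9 (45 MB), 167 MB left
memory block 5: place P10 (190 MB), 66 MB left
memory block 4: place P11 (130 MB), 37 MB left
memory block 6: place P12 (134 MB), 122 MB left
Final memory blocks: [130,72,26] [179,66] [163,51] [44,45,130] [190] [134].

6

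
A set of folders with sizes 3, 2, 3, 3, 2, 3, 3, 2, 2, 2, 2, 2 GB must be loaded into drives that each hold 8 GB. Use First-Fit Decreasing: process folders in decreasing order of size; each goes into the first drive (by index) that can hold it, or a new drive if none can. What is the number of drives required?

4

Sorted descending: 3, 3, 3, 3, 3, 2, 2, 2, 2, 2, 2, 2.
drive 1: place 3 GB, 5 GB left
drive 1: place 3 GB, 2 GB left
drive 2: place 3 GB, 5 GB left
drive 2: place 3 GB, 2 GB left
drive 3: place 3 GB, 5 GB left
drive 1: place 2 GB, 0 GB left
drive 2: place 2 GB, 0 GB left
drive 3: place 2 GB, 3 GB left
drive 3: place 2 GB, 1 GB left
drive 4: place 2 GB, 6 GB left
drive 4: place 2 GB, 4 GB left
drive 4: place 2 GB, 2 GB left
Final drives: [3,3,2] [3,3,2] [3,2,2] [2,2,2].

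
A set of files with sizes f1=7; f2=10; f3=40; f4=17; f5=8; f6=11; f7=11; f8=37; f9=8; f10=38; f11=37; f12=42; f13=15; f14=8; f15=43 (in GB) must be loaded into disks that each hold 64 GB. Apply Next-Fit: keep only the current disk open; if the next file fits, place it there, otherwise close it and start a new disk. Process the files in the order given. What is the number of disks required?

Put f1 (7 GB) in disk 1; 57 GB remain.
Put f2 (10 GB) in disk 1; 47 GB remain.
Put f3 (40 GB) in disk 1; 7 GB remain.
Put f4 (17 GB) in disk 2; 47 GB remain.
Put f5 (8 GB) in disk 2; 39 GB remain.
Put f6 (11 GB) in disk 2; 28 GB remain.
Put f7 (11 GB) in disk 2; 17 GB remain.
Put f8 (37 GB) in disk 3; 27 GB remain.
Put f9 (8 GB) in disk 3; 19 GB remain.
Put f10 (38 GB) in disk 4; 26 GB remain.
Put f11 (37 GB) in disk 5; 27 GB remain.
Put f12 (42 GB) in disk 6; 22 GB remain.
Put f13 (15 GB) in disk 6; 7 GB remain.
Put f14 (8 GB) in disk 7; 56 GB remain.
Put f15 (43 GB) in disk 7; 13 GB remain.

7 disks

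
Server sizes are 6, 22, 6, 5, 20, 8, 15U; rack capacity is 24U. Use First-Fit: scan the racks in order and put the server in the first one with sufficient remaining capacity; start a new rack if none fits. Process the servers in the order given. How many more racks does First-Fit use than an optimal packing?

First-Fit: [6,6,5] [22] [20] [8,15] → 4 racks.
Total size 82U; any packing needs at least ⌈82/24⌉ = 4 racks.
So 4 is already optimal.

0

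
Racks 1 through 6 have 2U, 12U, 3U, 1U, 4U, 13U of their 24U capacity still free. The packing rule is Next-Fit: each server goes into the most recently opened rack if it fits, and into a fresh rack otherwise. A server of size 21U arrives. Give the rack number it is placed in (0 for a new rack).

0

Next-Fit only looks at rack 6, which has 13U free.
21U does not fit, so a new rack is opened.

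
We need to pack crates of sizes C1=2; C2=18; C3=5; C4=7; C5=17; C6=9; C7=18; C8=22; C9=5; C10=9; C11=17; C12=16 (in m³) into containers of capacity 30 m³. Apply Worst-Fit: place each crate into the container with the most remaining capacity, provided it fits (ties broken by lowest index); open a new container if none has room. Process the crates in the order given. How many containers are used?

Put C1 (2 m³) in container 1; 28 m³ remain.
Put C2 (18 m³) in container 1; 10 m³ remain.
Put C3 (5 m³) in container 1; 5 m³ remain.
Put C4 (7 m³) in container 2; 23 m³ remain.
Put C5 (17 m³) in container 2; 6 m³ remain.
Put C6 (9 m³) in container 3; 21 m³ remain.
Put C7 (18 m³) in container 3; 3 m³ remain.
Put C8 (22 m³) in container 4; 8 m³ remain.
Put C9 (5 m³) in container 4; 3 m³ remain.
Put C10 (9 m³) in container 5; 21 m³ remain.
Put C11 (17 m³) in container 5; 4 m³ remain.
Put C12 (16 m³) in container 6; 14 m³ remain.
Final containers: [2,18,5] [7,17] [9,18] [22,5] [9,17] [16].

6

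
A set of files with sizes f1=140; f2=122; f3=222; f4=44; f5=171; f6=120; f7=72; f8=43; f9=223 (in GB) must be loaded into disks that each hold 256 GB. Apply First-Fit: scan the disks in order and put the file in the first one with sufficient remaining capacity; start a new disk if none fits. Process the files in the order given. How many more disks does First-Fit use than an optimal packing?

0

First-Fit: [140,44,72] [122,120] [222] [171,43] [223] → 5 disks.
Total size 1157 GB; any packing needs at least ⌈1157/256⌉ = 5 disks.
So 5 is already optimal.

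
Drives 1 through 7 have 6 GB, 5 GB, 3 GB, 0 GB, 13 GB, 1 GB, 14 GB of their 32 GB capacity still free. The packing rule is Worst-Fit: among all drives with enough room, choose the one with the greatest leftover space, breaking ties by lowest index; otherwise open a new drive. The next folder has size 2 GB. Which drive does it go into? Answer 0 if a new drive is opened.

7

Drives with room: drive 1 (6 GB), drive 2 (5 GB), drive 3 (3 GB), drive 5 (13 GB), drive 7 (14 GB).
Most room is drive 7 with 14 GB free.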